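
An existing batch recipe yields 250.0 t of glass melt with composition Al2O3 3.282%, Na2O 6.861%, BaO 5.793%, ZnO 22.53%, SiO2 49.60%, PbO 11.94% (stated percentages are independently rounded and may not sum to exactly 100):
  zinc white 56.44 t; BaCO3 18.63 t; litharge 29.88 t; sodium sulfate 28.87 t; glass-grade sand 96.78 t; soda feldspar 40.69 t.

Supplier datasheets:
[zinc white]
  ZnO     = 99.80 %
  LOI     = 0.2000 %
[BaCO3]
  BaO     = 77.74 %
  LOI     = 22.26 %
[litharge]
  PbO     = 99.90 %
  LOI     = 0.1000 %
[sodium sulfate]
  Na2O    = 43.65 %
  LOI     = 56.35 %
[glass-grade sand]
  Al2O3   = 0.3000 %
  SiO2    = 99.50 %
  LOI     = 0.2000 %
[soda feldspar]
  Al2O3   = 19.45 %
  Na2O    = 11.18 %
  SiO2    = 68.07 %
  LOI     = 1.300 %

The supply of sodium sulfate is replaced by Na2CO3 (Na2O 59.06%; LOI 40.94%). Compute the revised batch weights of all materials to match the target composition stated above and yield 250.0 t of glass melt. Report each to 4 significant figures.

Working values appear, with 4-significant-figure rounding, in the working — all arithmetic maintains full precision from first step to last — every reported figure undergoes a single rounding; derived quantities are computed at exact precision (LOI, yield, the totals, net glass mass, six oxide percentages) from the batch weights on 250.0 t of glass exactly as shown in the problem or the answer.
Oxide mass targets, per 250.0 t glass melt:
  Al2O3: 3.282% × 250.0 = 8.205 t
  Na2O: 6.861% × 250.0 = 17.15 t
  BaO: 5.793% × 250.0 = 14.48 t
  ZnO: 22.53% × 250.0 = 56.32 t
  SiO2: 49.60% × 250.0 = 124.0 t
  PbO: 11.94% × 250.0 = 29.85 t
Balance tally, oxide-wise, from the weights as reported, at the basis given (each sum matches its target mass given rounding of the digits):
  Al2O3: 96.78·0.003000 + 40.69·0.1945 = 8.205 t (target 8.205 t)
  Na2O: 21.34·0.5906 + 40.69·0.1118 = 17.15 t (target 17.15 t)
  BaO: 18.63·0.7774 = 14.48 t (target 14.48 t)
  ZnO: 56.44·0.9980 = 56.33 t (target 56.32 t)
  SiO2: 96.78·0.9950 + 40.69·0.6807 = 124.0 t (target 124.0 t)
  PbO: 29.88·0.9990 = 29.85 t (target 29.85 t)
Glass-mass bookkeeping: batch Σ − ignition loss = 250.0 t (per-oxide target masses sum to 250.0 t; basis as stated: 250.0 t — rounding explains the deltas).
Whole-batch sum: Σ batch = 263.8 t; the LOI term Σ batch·LOI equals 13.75 t; yield, glass over the total, = 94.79%.

Revised batch per 250.0 t glass melt:
  zinc white: 56.44 t
  BaCO3: 18.63 t
  litharge: 29.88 t
  Na2CO3: 21.34 t
  glass-grade sand: 96.78 t
  soda feldspar: 40.69 t
Total batch = 263.8 t; LOI loss = 13.75 t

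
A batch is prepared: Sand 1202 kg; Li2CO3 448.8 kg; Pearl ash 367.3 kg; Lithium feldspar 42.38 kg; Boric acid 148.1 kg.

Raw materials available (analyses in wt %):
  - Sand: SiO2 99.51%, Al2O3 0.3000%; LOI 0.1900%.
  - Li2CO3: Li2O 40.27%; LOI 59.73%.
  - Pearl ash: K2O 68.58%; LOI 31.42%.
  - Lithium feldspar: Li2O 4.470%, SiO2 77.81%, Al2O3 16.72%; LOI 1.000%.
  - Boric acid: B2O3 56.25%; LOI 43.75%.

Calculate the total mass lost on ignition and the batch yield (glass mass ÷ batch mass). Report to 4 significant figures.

In-progress results are displayed, rounded to four significant figures, as written — each numeric step maintains exact precision end to end. Every reported value is rounded just once. The derived quantities are re-derived at full precision (glass mass, yield, totals, five oxide percentages, LOI) using the weight values on 1758 kg of glass exactly as printed in the question or the answer.
LOI of each material in turn:
  Sand: 1202 × 0.001900 = 2.284 kg
  Li2CO3: 448.8 × 0.5973 = 268.1 kg
  Pearl ash: 367.3 × 0.3142 = 115.4 kg
  Lithium feldspar: 42.38 × 0.01000 = 0.4238 kg
  Boric acid: 148.1 × 0.4375 = 64.79 kg
Total LOI = 451.0 kg
Glass = batch − LOI = 2209 − 451.0 = 1758 kg

LOI loss = 451.0 kg; glass = 1758 kg; yield = 79.58%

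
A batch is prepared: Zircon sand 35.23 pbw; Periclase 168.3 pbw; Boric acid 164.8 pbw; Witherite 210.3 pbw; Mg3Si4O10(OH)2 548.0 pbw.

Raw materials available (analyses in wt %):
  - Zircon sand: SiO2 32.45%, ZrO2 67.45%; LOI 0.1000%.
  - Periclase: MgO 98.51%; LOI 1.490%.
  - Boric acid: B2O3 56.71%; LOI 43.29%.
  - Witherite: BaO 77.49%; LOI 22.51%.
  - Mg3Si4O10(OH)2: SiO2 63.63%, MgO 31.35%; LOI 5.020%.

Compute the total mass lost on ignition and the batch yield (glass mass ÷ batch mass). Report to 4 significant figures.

Intermediates are displayed rounded to four significant figures as written — all arithmetic holds exact precision in all steps; exactly one rounding is applied to every reported figure. Derived quantities, including LOI, the totals, glass mass, the five compositions, yield, are re-derived from the weighed amounts per 977.9 pbw of glass in exact precision, as written in problem or answer.
Per-material ignition loss:
  Zircon sand: 35.23 × 0.001000 = 0.03523 pbw
  Periclase: 168.3 × 0.01490 = 2.508 pbw
  Boric acid: 164.8 × 0.4329 = 71.34 pbw
  Witherite: 210.3 × 0.2251 = 47.34 pbw
  Mg3Si4O10(OH)2: 548.0 × 0.05020 = 27.51 pbw
Total LOI = 148.7 pbw
Glass = batch − LOI = 1127 − 148.7 = 977.9 pbw

LOI loss = 148.7 pbw; glass = 977.9 pbw; yield = 86.80%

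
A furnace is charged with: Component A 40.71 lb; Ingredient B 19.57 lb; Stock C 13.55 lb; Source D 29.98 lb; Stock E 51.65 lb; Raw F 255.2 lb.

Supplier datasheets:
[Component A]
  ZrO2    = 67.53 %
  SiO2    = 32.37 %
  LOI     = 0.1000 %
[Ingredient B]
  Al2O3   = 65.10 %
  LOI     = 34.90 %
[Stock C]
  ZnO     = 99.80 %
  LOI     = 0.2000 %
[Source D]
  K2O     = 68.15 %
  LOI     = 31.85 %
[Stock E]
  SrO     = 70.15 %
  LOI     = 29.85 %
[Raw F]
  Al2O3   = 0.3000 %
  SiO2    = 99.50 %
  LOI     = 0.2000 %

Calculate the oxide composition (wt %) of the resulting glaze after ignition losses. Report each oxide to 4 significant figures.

Every computation carries full precision through every step; in-progress results are shown rounded off to 4 significant figures in the working; each reported number carries a single rounding — the derived quantities, including net glass mass, ignition loss, the totals, the yield, the six compositions, are carried starting from the weights per 378.3 lb of glass at exact precision, precisely as stated by question or answer.
Per-oxide mass from batch:
  Al2O3: 19.57·0.6510 + 255.2·0.003000 = 13.51 lb
  K2O: 29.98·0.6815 = 20.43 lb
  ZrO2: 40.71·0.6753 = 27.49 lb
  ZnO: 13.55·0.9980 = 13.52 lb
  SiO2: 40.71·0.3237 + 255.2·0.9950 = 267.1 lb
  SrO: 51.65·0.7015 = 36.23 lb
LOI: 40.71·0.001000 + 19.57·0.3490 + 13.55·0.002000 + 29.98·0.3185 + 51.65·0.2985 + 255.2·0.002000 = 32.37 lb
The glass mass, total less LOI, = 410.7 − 32.37 = 378.3 lb (matching Σ of the oxides)
percent by weight: oxide/glass ×100

Glass mass = 378.3 lb (batch 410.7 − LOI 32.37).
Composition: Al2O3 3.570%, K2O 5.401%, ZrO2 7.267%, ZnO 3.575%, SiO2 70.61%, SrO 9.578%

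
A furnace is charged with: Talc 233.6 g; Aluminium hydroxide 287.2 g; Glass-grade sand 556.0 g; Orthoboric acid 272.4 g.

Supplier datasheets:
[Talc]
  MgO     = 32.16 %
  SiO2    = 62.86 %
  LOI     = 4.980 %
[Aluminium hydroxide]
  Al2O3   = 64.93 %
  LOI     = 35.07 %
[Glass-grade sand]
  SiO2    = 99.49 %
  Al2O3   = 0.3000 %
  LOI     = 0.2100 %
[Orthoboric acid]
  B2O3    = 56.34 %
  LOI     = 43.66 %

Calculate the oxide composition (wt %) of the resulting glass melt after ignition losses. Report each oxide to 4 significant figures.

Glass mass = 1117 g (batch 1349 − LOI 232.5).
Composition: MgO 6.727%, SiO2 62.68%, B2O3 13.74%, Al2O3 16.85%

The working math holds exact precision in all steps; the intermediate values are displayed, rounded to four significant digits, across the worked steps. Each reported figure undergoes a single rounding; all derived quantities, which include the yield, four oxide percentages, the totals, net glass mass, LOI, are computed in full float precision, as given in problem or answer, from the weighed amounts per 1117 g of glass.
Mass of each oxide from the mix:
  MgO: 233.6·0.3216 = 75.13 g
  SiO2: 233.6·0.6286 + 556.0·0.9949 = 700.0 g
  B2O3: 272.4·0.5634 = 153.5 g
  Al2O3: 287.2·0.6493 + 556.0·0.003000 = 188.1 g
LOI: 233.6·0.04980 + 287.2·0.3507 + 556.0·0.002100 + 272.4·0.4366 = 232.5 g
Glass = total batch minus LOI = 1349 − 232.5 = 1117 g (the oxide masses sum to this)
each wt % is 100 × oxide ÷ glass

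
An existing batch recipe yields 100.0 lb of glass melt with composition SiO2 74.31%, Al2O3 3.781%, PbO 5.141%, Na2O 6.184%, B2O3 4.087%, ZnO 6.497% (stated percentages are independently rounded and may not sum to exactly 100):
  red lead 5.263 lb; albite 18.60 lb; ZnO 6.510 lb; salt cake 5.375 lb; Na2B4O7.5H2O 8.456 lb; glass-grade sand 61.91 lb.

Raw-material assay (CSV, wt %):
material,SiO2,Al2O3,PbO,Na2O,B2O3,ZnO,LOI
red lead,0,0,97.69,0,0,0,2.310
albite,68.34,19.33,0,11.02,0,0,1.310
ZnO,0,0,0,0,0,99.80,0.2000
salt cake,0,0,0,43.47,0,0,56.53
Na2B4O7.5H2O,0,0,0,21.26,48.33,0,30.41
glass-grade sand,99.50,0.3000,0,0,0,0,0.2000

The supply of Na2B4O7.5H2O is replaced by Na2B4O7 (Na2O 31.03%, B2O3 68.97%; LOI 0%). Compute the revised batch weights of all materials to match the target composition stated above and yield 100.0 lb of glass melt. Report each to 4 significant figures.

Each numeric step carries full float precision in every operation. Mid-chain values appear rounded to 4 significant figures between the steps; every reported figure is rounded once only — the derived quantities, which include yield, the totals, LOI, six oxide percentages, glass mass, are computed in exact precision, exactly as shown in question or answer, using the weight values per 100.0 lb of glass.
Target masses of each oxide per 100.0 lb glass melt:
  SiO2: 74.31% × 100.0 = 74.31 lb
  Al2O3: 3.781% × 100.0 = 3.781 lb
  PbO: 5.141% × 100.0 = 5.141 lb
  Na2O: 6.184% × 100.0 = 6.184 lb
  B2O3: 4.087% × 100.0 = 4.087 lb
  ZnO: 6.497% × 100.0 = 6.497 lb
Mass-balance tally per oxide with the batch weights as given, for the quoted basis mass (sums match the target masses given rounding of the digits):
  SiO2: 18.60·0.6834 + 61.91·0.9950 = 74.31 lb (target 74.31 lb)
  Al2O3: 18.60·0.1933 + 61.91·0.003000 = 3.781 lb (target 3.781 lb)
  PbO: 5.263·0.9769 = 5.141 lb (target 5.141 lb)
  Na2O: 18.60·0.1102 + 5.281·0.4347 + 5.926·0.3103 = 6.184 lb (target 6.184 lb)
  B2O3: 5.926·0.6897 = 4.087 lb (target 4.087 lb)
  ZnO: 6.510·0.9980 = 6.497 lb (target 6.497 lb)
Glass-mass sanity pass: batch Σ − ignition loss = 100.0 lb (summing oxide targets gives 100.0 lb; stated basis 100.0 lb — rounding explains the deltas).
Whole-batch sum: Σ batch = 103.5 lb; Σ batch·LOI gives LOI loss = 3.487 lb; as yield: glass ÷ batch → 96.63%.

Revised batch per 100.0 lb glass melt:
  red lead: 5.263 lb
  albite: 18.60 lb
  ZnO: 6.510 lb
  salt cake: 5.281 lb
  Na2B4O7: 5.926 lb
  glass-grade sand: 61.91 lb
Total batch = 103.5 lb; LOI loss = 3.487 lb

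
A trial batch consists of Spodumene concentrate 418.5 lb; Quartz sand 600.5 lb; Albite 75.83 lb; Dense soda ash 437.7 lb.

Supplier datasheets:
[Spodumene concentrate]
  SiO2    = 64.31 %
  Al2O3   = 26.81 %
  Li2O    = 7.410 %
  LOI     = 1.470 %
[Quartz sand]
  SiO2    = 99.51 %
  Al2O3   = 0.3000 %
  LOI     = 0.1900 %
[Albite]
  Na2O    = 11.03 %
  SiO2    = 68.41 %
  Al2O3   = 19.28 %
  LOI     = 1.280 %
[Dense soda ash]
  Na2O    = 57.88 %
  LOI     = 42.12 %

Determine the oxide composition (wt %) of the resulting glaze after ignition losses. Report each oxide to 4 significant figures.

Glass mass = 1340 lb (batch 1533 − LOI 192.6).
Composition: Na2O 19.53%, SiO2 68.55%, Al2O3 9.599%, Li2O 2.314%

Each numeric step keeps full float precision at all times — working values appear rounded off to 4 significant figures at each printed step; each reported number is rounded exactly once. Derived quantities are re-derived starting from the weights on 1340 lb of glass in full float precision (four oxide percentages, the totals, yield, glass mass, ignition loss), exactly as shown in the problem or the answer.
What the batch supplies per oxide:
  Na2O: 75.83·0.1103 + 437.7·0.5788 = 261.7 lb
  SiO2: 418.5·0.6431 + 600.5·0.9951 + 75.83·0.6841 = 918.6 lb
  Al2O3: 418.5·0.2681 + 600.5·0.003000 + 75.83·0.1928 = 128.6 lb
  Li2O: 418.5·0.07410 = 31.01 lb
LOI: 418.5·0.01470 + 600.5·0.001900 + 75.83·0.01280 + 437.7·0.4212 = 192.6 lb
Resulting glass, batch − LOI: 1533 − 192.6 = 1340 lb (the oxide masses sum to this)
wt %: oxide over glass, times 100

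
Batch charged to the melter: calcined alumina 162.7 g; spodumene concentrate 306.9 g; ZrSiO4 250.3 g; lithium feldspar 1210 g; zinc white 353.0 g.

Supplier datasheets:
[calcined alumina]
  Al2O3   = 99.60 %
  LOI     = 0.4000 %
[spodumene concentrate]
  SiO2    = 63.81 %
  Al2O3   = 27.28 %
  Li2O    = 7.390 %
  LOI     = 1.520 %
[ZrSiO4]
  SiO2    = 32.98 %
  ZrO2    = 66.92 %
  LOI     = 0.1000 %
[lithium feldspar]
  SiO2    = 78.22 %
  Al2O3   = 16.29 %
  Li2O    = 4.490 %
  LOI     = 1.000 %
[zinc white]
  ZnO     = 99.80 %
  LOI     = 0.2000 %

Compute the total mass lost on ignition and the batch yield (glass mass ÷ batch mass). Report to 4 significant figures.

All arithmetic holds full precision in every operation; intermediates are shown rounded to four significant figures across the worked steps — exactly one rounding is applied to each reported result; derived quantities are computed in exact precision (LOI, five oxide percentages, yield, totals, glass mass) using the weight values per 2265 g of glass, as given in either problem or answer.
Loss on ignition, line by line:
  calcined alumina: 162.7 × 0.004000 = 0.6508 g
  spodumene concentrate: 306.9 × 0.01520 = 4.665 g
  ZrSiO4: 250.3 × 0.001000 = 0.2503 g
  lithium feldspar: 1210 × 0.01000 = 12.10 g
  zinc white: 353.0 × 0.002000 = 0.7060 g
Total LOI = 18.37 g
Glass = batch − LOI = 2283 − 18.37 = 2265 g

LOI loss = 18.37 g; glass = 2265 g; yield = 99.20%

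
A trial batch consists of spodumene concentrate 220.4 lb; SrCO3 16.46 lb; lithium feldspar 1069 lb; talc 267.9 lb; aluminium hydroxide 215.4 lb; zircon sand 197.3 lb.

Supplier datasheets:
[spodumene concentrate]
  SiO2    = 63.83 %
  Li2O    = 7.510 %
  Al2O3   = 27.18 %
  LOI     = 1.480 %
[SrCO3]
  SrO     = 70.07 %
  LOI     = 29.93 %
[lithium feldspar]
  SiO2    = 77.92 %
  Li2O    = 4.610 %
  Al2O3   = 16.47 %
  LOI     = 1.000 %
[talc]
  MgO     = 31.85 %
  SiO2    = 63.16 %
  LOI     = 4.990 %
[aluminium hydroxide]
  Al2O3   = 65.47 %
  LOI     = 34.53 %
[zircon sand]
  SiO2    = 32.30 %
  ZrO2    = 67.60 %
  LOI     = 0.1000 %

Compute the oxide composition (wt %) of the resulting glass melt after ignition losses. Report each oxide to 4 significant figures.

Working values appear, rounded to 4 significant digits, at each printed step; all arithmetic holds full precision from start to finish. Every reported figure is rounded exactly once — all derived quantities are rebuilt using the weight values on 1880 lb of glass at exact precision (net glass mass, ignition loss, yield, the totals, six oxide percentages), as quoted within problem or answer.
Delivered oxide masses:
  MgO: 267.9·0.3185 = 85.33 lb
  SiO2: 220.4·0.6383 + 1069·0.7792 + 267.9·0.6316 + 197.3·0.3230 = 1207 lb
  SrO: 16.46·0.7007 = 11.53 lb
  Li2O: 220.4·0.07510 + 1069·0.04610 = 65.83 lb
  ZrO2: 197.3·0.6760 = 133.4 lb
  Al2O3: 220.4·0.2718 + 1069·0.1647 + 215.4·0.6547 = 377.0 lb
LOI: 220.4·0.01480 + 16.46·0.2993 + 1069·0.01000 + 267.9·0.04990 + 215.4·0.3453 + 197.3·0.001000 = 106.8 lb
Net of LOI, the glass mass = 1986 − 106.8 = 1880 lb (= Σ oxide masses)
wt % = oxide mass / glass mass × 100

Glass mass = 1880 lb (batch 1986 − LOI 106.8).
Composition: MgO 4.539%, SiO2 64.19%, SrO 0.6136%, Li2O 3.502%, ZrO2 7.096%, Al2O3 20.06%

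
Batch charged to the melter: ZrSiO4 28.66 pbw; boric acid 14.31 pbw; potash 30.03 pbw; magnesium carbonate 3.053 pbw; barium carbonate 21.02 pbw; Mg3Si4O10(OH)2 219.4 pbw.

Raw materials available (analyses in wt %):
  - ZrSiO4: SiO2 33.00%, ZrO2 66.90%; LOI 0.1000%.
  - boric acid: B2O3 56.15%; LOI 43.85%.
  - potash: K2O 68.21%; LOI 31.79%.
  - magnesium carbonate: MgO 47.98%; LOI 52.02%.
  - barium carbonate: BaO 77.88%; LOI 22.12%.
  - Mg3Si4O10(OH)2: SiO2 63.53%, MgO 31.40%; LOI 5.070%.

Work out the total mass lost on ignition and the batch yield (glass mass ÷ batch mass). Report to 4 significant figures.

All arithmetic keeps full float precision through the solve; intermediates appear (rounded to 4 significant figures) in the printout. A single rounding yields every reported result. All derived quantities, including yield, six oxide percentages, net glass mass, ignition loss, totals, are recomputed starting from the weights on 283.3 pbw of glass at exact precision, as quoted within either problem or answer.
Each material's LOI contribution:
  ZrSiO4: 28.66 × 0.001000 = 0.02866 pbw
  boric acid: 14.31 × 0.4385 = 6.275 pbw
  potash: 30.03 × 0.3179 = 9.547 pbw
  magnesium carbonate: 3.053 × 0.5202 = 1.588 pbw
  barium carbonate: 21.02 × 0.2212 = 4.650 pbw
  Mg3Si4O10(OH)2: 219.4 × 0.05070 = 11.12 pbw
Total LOI = 33.21 pbw
Glass = batch − LOI = 316.5 − 33.21 = 283.3 pbw

LOI loss = 33.21 pbw; glass = 283.3 pbw; yield = 89.51%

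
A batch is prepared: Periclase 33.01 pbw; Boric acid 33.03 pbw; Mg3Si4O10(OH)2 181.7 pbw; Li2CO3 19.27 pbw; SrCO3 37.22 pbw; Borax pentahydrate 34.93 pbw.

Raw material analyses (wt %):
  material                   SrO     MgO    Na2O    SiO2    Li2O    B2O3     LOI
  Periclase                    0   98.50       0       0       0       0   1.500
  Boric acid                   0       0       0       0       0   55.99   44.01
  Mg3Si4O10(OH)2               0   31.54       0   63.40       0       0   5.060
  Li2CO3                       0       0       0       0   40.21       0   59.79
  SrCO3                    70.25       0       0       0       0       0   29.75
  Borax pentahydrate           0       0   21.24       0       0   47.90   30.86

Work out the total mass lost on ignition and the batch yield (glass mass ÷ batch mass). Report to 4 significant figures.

Intermediates are printed with 4-significant-figure rounding in the working; the working math holds exact precision end to end — a single rounding produces each reported number. All derived quantities, including ignition loss, the yield, six oxide percentages, totals, net glass mass, are re-derived starting from the weights at 281.6 pbw of glass at full float precision exactly as printed in problem or answer.
Per-material ignition loss:
  Periclase: 33.01 × 0.01500 = 0.4951 pbw
  Boric acid: 33.03 × 0.4401 = 14.54 pbw
  Mg3Si4O10(OH)2: 181.7 × 0.05060 = 9.194 pbw
  Li2CO3: 19.27 × 0.5979 = 11.52 pbw
  SrCO3: 37.22 × 0.2975 = 11.07 pbw
  Borax pentahydrate: 34.93 × 0.3086 = 10.78 pbw
Total LOI = 57.60 pbw
Glass = batch − LOI = 339.2 − 57.60 = 281.6 pbw

LOI loss = 57.60 pbw; glass = 281.6 pbw; yield = 83.02%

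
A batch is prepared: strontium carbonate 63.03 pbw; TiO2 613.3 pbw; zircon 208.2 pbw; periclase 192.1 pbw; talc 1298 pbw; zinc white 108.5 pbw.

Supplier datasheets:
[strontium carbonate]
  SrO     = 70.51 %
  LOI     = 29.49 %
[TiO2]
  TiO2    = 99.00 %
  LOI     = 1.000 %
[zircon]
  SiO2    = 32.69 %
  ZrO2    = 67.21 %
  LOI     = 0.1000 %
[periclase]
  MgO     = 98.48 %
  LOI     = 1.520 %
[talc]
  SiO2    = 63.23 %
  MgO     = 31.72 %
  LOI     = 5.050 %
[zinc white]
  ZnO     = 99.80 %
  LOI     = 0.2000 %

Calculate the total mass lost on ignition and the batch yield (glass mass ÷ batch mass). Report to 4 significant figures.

Each numeric step holds full precision end to end; working values are displayed (rounded to four significant figures) when written out — a single rounding completes every reported number — the derived quantities (the yield, glass mass, the six compositions, ignition loss, totals) are rebuilt in full float precision from the weighed amounts on 2390 pbw of glass, as given in either problem or answer.
LOI of each material in turn:
  strontium carbonate: 63.03 × 0.2949 = 18.59 pbw
  TiO2: 613.3 × 0.01000 = 6.133 pbw
  zircon: 208.2 × 0.001000 = 0.2082 pbw
  periclase: 192.1 × 0.01520 = 2.920 pbw
  talc: 1298 × 0.05050 = 65.55 pbw
  zinc white: 108.5 × 0.002000 = 0.2170 pbw
Total LOI = 93.61 pbw
Glass = batch − LOI = 2483 − 93.61 = 2390 pbw

LOI loss = 93.61 pbw; glass = 2390 pbw; yield = 96.23%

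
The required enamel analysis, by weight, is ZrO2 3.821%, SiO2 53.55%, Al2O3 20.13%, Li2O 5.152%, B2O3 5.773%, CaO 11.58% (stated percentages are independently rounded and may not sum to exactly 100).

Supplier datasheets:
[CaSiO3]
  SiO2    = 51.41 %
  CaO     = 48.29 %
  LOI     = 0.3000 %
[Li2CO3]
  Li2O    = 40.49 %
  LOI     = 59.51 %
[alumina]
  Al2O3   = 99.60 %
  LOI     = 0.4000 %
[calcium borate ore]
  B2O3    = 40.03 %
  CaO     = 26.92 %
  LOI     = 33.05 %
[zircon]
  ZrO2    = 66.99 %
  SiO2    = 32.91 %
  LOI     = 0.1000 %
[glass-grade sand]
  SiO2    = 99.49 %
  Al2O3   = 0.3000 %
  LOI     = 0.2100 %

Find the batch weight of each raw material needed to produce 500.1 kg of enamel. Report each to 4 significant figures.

Batch per 500.1 kg enamel:
  CaSiO3: 79.72 kg
  Li2CO3: 63.63 kg
  alumina: 100.4 kg
  calcium borate ore: 72.12 kg
  zircon: 28.52 kg
  glass-grade sand: 218.5 kg
Total batch = 562.9 kg; LOI loss = 62.83 kg; yield = 88.84%

All internal work runs at full float precision in all steps. Intermediates are printed (rounded to 4 significant digits) in the printout. Every reported figure is rounded exactly once — derived quantities, including the yield, glass mass, ignition loss, six oxide percentages, the totals, are carried from the weighed amounts at 500.1 kg of glass in full float precision, as quoted within either problem or answer.
Target oxide masses per 500.1 kg enamel:
  ZrO2: 3.821% × 500.1 = 19.11 kg
  SiO2: 53.55% × 500.1 = 267.8 kg
  Al2O3: 20.13% × 500.1 = 100.7 kg
  Li2O: 5.152% × 500.1 = 25.77 kg
  B2O3: 5.773% × 500.1 = 28.87 kg
  CaO: 11.58% × 500.1 = 57.91 kg
Checking each oxide sum using the reported weights, at the basis given (sum by sum, the targets are met within answer rounding):
  ZrO2: 28.52·0.6699 = 19.11 kg (target 19.11 kg)
  SiO2: 79.72·0.5141 + 28.52·0.3291 + 218.5·0.9949 = 267.8 kg (target 267.8 kg)
  Al2O3: 100.4·0.9960 + 218.5·0.003000 = 100.7 kg (target 100.7 kg)
  Li2O: 63.63·0.4049 = 25.76 kg (target 25.77 kg)
  B2O3: 72.12·0.4003 = 28.87 kg (target 28.87 kg)
  CaO: 79.72·0.4829 + 72.12·0.2692 = 57.91 kg (target 57.91 kg)
Consistency of the glass mass: batch total minus LOI = 500.1 kg (targets for the oxides total 500.1 kg; with the basis standing at 500.1 kg — a pure rounding effect).
Whole-batch sum: Σ batch = 562.9 kg; loss to ignition Σ batch·LOI = 62.83 kg; the yield ratio, glass ÷ batch: 88.84%.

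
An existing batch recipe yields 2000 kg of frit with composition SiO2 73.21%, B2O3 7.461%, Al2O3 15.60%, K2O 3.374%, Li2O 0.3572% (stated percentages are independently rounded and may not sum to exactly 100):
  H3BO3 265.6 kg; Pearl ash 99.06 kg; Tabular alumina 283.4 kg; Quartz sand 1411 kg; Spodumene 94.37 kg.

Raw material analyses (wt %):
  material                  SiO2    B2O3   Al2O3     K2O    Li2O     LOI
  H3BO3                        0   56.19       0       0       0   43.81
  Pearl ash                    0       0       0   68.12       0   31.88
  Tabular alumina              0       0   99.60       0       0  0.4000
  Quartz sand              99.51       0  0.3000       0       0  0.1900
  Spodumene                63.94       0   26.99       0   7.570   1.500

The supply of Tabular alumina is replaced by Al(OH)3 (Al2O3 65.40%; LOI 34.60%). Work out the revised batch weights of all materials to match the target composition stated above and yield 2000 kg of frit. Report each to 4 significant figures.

The working math carries exact precision at every stage — intermediates are printed rounded off to 4 significant digits as written — every reported figure undergoes a single rounding; the derived quantities are carried from the weighed amounts for 2000 kg of glass at full float precision (net glass mass, LOI, the yield, the totals, five oxide percentages) exactly as printed in the problem or the answer.
The oxide mass targets at 2000 kg frit:
  SiO2: 73.21% × 2000 = 1464 kg
  B2O3: 7.461% × 2000 = 149.2 kg
  Al2O3: 15.60% × 2000 = 312.0 kg
  K2O: 3.374% × 2000 = 67.48 kg
  Li2O: 0.3572% × 2000 = 7.144 kg
Balance tally, oxide-wise, on the weights just shown, under the basis named above (target by target, the sums agree inside rounding margins):
  SiO2: 1411·0.9951 + 94.37·0.6394 = 1464 kg (target 1464 kg)
  B2O3: 265.6·0.5619 = 149.2 kg (target 149.2 kg)
  Al2O3: 431.6·0.6540 + 1411·0.003000 + 94.37·0.2699 = 312.0 kg (target 312.0 kg)
  K2O: 99.06·0.6812 = 67.48 kg (target 67.48 kg)
  Li2O: 94.37·0.07570 = 7.144 kg (target 7.144 kg)
Glass-mass sanity pass: total charge less LOI = 2000 kg (summing oxide targets gives 2000 kg; the stated basis being 2000 kg — any gap is answer rounding).
Total batch = Σ batch = 2302 kg; LOI removed, Σ of batch·LOI: 301.4 kg; yield = glass ÷ total batch = 86.91%.

Revised batch per 2000 kg frit:
  H3BO3: 265.6 kg
  Pearl ash: 99.06 kg
  Al(OH)3: 431.6 kg
  Quartz sand: 1411 kg
  Spodumene: 94.37 kg
Total batch = 2302 kg; LOI loss = 301.4 kg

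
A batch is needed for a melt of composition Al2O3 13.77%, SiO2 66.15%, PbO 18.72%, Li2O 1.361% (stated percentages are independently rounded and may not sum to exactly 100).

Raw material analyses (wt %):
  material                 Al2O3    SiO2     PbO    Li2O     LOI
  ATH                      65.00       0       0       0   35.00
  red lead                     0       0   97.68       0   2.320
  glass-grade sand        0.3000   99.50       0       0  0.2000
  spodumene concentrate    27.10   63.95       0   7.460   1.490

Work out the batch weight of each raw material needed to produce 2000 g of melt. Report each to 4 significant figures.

Batch per 2000 g melt:
  ATH: 266.5 g
  red lead: 383.3 g
  glass-grade sand: 1095 g
  spodumene concentrate: 364.9 g
Total batch = 2110 g; LOI loss = 109.8 g; yield = 94.80%

Each numeric step runs at exact precision from first step to last; values along the way are printed with 4-significant-digit rounding as written. Each reported figure takes just one rounding; the derived quantities are carried from the batch weights per 2000 g of glass at full float precision (ignition loss, the yield, glass mass, four oxide percentages, totals) as set out in question or answer.
Per-oxide target masses for 2000 g melt:
  Al2O3: 13.77% × 2000 = 275.4 g
  SiO2: 66.15% × 2000 = 1323 g
  PbO: 18.72% × 2000 = 374.4 g
  Li2O: 1.361% × 2000 = 27.22 g
Checking each oxide sum on the weights just shown, on the stated basis (sum by sum, the targets are met net of answer rounding effects):
  Al2O3: 266.5·0.6500 + 1095·0.003000 + 364.9·0.2710 = 275.4 g (target 275.4 g)
  SiO2: 1095·0.9950 + 364.9·0.6395 = 1323 g (target 1323 g)
  PbO: 383.3·0.9768 = 374.4 g (target 374.4 g)
  Li2O: 364.9·0.07460 = 27.22 g (target 27.22 g)
Glass mass check: Σ batch − LOI loss = 2000 g (the Σ of target masses is 2000 g; versus the stated basis of 2000 g — any gap is answer rounding).
Total batch = Σ batch = 2110 g; the LOI term Σ batch·LOI equals 109.8 g; glass ÷ batch gives a yield of 94.80%.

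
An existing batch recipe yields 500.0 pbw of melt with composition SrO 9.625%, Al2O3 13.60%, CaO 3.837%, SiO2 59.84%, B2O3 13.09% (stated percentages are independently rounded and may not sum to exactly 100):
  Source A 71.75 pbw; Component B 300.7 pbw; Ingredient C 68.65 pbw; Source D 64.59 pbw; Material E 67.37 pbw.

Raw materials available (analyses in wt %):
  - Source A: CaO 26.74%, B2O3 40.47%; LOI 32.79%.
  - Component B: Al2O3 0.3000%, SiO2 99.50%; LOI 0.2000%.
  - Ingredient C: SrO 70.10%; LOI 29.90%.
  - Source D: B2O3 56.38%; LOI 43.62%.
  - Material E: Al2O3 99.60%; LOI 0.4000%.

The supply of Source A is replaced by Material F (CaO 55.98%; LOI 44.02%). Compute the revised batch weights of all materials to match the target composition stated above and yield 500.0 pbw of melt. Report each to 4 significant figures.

Mid-chain values appear, with 4-significant-figure rounding, in the working — each numeric step keeps exact precision from first step to last. Every reported figure carries a single rounding. Derived quantities are re-derived at full float precision (net glass mass, the five compositions, the totals, ignition loss, yield) from the weighed amounts at 500.0 pbw of glass, exactly as shown in problem or answer.
Oxide-by-oxide targets in 500.0 pbw melt:
  SrO: 9.625% × 500.0 = 48.12 pbw
  Al2O3: 13.60% × 500.0 = 68.00 pbw
  CaO: 3.837% × 500.0 = 19.18 pbw
  SiO2: 59.84% × 500.0 = 299.2 pbw
  B2O3: 13.09% × 500.0 = 65.45 pbw
Sums-versus-targets review working from each reported weight, versus the basis set out (delivered sums recover each target modulo rounding of the values):
  SrO: 68.65·0.7010 = 48.12 pbw (target 48.12 pbw)
  Al2O3: 300.7·0.003000 + 67.37·0.9960 = 68.00 pbw (target 68.00 pbw)
  CaO: 34.27·0.5598 = 19.18 pbw (target 19.18 pbw)
  SiO2: 300.7·0.9950 = 299.2 pbw (target 299.2 pbw)
  B2O3: 116.1·0.5638 = 65.46 pbw (target 65.45 pbw)
Glass-mass bookkeeping: total charge less LOI = 500.0 pbw (the targets, summed, come to 500.0 pbw; the stated basis being 500.0 pbw — differing by rounding only).
Batch grand total — Σ batch = 587.1 pbw; loss to ignition Σ batch·LOI = 87.13 pbw; yield, glass over the total, = 85.16%.

Revised batch per 500.0 pbw melt:
  Material F: 34.27 pbw
  Component B: 300.7 pbw
  Ingredient C: 68.65 pbw
  Source D: 116.1 pbw
  Material E: 67.37 pbw
Total batch = 587.1 pbw; LOI loss = 87.13 pbw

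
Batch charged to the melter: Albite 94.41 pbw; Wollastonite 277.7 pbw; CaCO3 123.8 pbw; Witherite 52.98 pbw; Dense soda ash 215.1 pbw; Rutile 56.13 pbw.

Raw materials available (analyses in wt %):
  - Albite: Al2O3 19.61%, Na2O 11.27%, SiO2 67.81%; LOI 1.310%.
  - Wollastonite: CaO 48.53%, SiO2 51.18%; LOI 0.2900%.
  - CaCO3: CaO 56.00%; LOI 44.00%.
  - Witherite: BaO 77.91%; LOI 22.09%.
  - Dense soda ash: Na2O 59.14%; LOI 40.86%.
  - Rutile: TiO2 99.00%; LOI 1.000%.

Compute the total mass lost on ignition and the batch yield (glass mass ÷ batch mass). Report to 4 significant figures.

All arithmetic runs at exact precision all the way through. Intermediates are printed rounded to four significant figures. Every reported figure takes just one rounding; the derived quantities (net glass mass, totals, LOI, yield, the six compositions) are computed in exact precision from the batch weights for 663.5 pbw of glass, exactly as shown in the problem or answer text.
LOI of each material in turn:
  Albite: 94.41 × 0.01310 = 1.237 pbw
  Wollastonite: 277.7 × 0.002900 = 0.8053 pbw
  CaCO3: 123.8 × 0.4400 = 54.47 pbw
  Witherite: 52.98 × 0.2209 = 11.70 pbw
  Dense soda ash: 215.1 × 0.4086 = 87.89 pbw
  Rutile: 56.13 × 0.01000 = 0.5613 pbw
Total LOI = 156.7 pbw
Glass = batch − LOI = 820.1 − 156.7 = 663.5 pbw

LOI loss = 156.7 pbw; glass = 663.5 pbw; yield = 80.90%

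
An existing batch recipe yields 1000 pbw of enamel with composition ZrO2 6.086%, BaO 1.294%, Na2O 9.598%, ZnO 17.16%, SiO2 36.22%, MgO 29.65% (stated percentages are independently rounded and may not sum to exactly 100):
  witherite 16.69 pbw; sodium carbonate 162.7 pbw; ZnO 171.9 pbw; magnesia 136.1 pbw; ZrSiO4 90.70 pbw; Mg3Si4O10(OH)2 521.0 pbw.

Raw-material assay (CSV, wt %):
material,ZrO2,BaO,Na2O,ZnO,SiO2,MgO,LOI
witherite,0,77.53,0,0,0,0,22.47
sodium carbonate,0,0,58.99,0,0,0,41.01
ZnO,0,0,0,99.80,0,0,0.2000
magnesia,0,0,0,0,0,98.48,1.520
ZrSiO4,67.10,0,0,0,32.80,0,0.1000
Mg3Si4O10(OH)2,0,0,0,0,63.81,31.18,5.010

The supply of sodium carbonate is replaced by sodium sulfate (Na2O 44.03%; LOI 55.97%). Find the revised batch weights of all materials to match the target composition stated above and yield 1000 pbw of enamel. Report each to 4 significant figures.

Revised batch per 1000 pbw enamel:
  witherite: 16.69 pbw
  sodium sulfate: 218.0 pbw
  ZnO: 171.9 pbw
  magnesia: 136.1 pbw
  ZrSiO4: 90.70 pbw
  Mg3Si4O10(OH)2: 521.0 pbw
Total batch = 1154 pbw; LOI loss = 154.4 pbw

Full float precision is maintained at each step; the intermediate values are printed (rounded to four significant figures) alongside each step; every reported value takes a single rounding; all derived quantities are computed at full precision (the yield, glass mass, totals, ignition loss, six oxide percentages) starting from the weights on 1000 pbw of glass exactly as shown in problem or answer.
Target masses of each oxide per 1000 pbw enamel:
  ZrO2: 6.086% × 1000 = 60.86 pbw
  BaO: 1.294% × 1000 = 12.94 pbw
  Na2O: 9.598% × 1000 = 95.98 pbw
  ZnO: 17.16% × 1000 = 171.6 pbw
  SiO2: 36.22% × 1000 = 362.2 pbw
  MgO: 29.65% × 1000 = 296.5 pbw
Sums-versus-targets review on the weights just shown, against the basis in use (each sum matches its target mass modulo rounding of the values):
  ZrO2: 90.70·0.6710 = 60.86 pbw (target 60.86 pbw)
  BaO: 16.69·0.7753 = 12.94 pbw (target 12.94 pbw)
  Na2O: 218.0·0.4403 = 95.99 pbw (target 95.98 pbw)
  ZnO: 171.9·0.9980 = 171.6 pbw (target 171.6 pbw)
  SiO2: 90.70·0.3280 + 521.0·0.6381 = 362.2 pbw (target 362.2 pbw)
  MgO: 136.1·0.9848 + 521.0·0.3118 = 296.5 pbw (target 296.5 pbw)
Mass balance on the glass: net batch after ignition = 1000 pbw (the Σ of target masses is 1000 pbw; the stated basis being 1000 pbw — deltas are rounding alone).
Batch total: Σ batch = 1154 pbw; Σ batch·LOI gives LOI loss = 154.4 pbw; yield, glass over the total, = 86.63%.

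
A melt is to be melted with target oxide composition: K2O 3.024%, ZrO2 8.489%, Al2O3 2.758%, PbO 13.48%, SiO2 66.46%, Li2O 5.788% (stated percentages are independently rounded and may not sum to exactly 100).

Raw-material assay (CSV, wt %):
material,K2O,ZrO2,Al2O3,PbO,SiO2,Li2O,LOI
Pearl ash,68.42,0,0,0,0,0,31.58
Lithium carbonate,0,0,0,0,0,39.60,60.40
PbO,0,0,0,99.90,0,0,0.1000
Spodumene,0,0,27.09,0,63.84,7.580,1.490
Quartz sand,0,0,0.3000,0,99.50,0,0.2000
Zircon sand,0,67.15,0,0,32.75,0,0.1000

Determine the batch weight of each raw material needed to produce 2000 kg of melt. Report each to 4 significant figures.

In-progress results are printed, with 4-significant-digit rounding, alongside each step — all arithmetic maintains exact precision from start to finish; each reported figure takes a single rounding — derived quantities, which include the yield, net glass mass, ignition loss, the six compositions, totals, are carried in full float precision, as written in the problem or answer text, from the batch weights for 2000 kg of glass.
Oxide-by-oxide targets in 2000 kg melt:
  K2O: 3.024% × 2000 = 60.48 kg
  ZrO2: 8.489% × 2000 = 169.8 kg
  Al2O3: 2.758% × 2000 = 55.16 kg
  PbO: 13.48% × 2000 = 269.6 kg
  SiO2: 66.46% × 2000 = 1329 kg
  Li2O: 5.788% × 2000 = 115.8 kg
Oxide-by-oxide audit from the weights as reported, at the basis given (delivered sums recover each target within answer rounding):
  K2O: 88.40·0.6842 = 60.48 kg (target 60.48 kg)
  ZrO2: 252.8·0.6715 = 169.8 kg (target 169.8 kg)
  Al2O3: 191.1·0.2709 + 1130·0.003000 = 55.16 kg (target 55.16 kg)
  PbO: 269.9·0.9990 = 269.6 kg (target 269.6 kg)
  SiO2: 191.1·0.6384 + 1130·0.9950 + 252.8·0.3275 = 1329 kg (target 1329 kg)
  Li2O: 255.7·0.3960 + 191.1·0.07580 = 115.7 kg (target 115.8 kg)
Mass balance on the glass: the batch minus its LOI: 2000 kg (targets for the oxides total 2000 kg; stated basis 2000 kg — gaps are rounding artifacts).
Whole-batch sum: Σ batch = 2188 kg; Σ batch·LOI gives LOI loss = 188.0 kg; as yield: glass ÷ batch → 91.41%.

Batch per 2000 kg melt:
  Pearl ash: 88.40 kg
  Lithium carbonate: 255.7 kg
  PbO: 269.9 kg
  Spodumene: 191.1 kg
  Quartz sand: 1130 kg
  Zircon sand: 252.8 kg
Total batch = 2188 kg; LOI loss = 188.0 kg; yield = 91.41%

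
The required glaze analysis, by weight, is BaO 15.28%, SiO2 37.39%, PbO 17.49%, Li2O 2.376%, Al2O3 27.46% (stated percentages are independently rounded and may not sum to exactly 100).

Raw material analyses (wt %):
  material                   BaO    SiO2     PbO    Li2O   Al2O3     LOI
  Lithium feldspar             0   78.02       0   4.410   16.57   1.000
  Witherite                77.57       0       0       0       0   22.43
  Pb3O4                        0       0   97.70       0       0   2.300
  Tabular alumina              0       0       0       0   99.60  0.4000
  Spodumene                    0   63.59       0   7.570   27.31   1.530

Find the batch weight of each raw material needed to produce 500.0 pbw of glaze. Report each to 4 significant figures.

Each numeric step maintains full float precision throughout; values along the way are displayed (rounded to 4 significant digits) alongside each step — a single rounding yields each reported number — derived quantities are computed from the weighed amounts on 500.0 pbw of glass in full precision (five oxide percentages, net glass mass, yield, ignition loss, totals) as set out in problem or answer.
Oxide mass targets, per 500.0 pbw glaze:
  BaO: 15.28% × 500.0 = 76.40 pbw
  SiO2: 37.39% × 500.0 = 187.0 pbw
  PbO: 17.49% × 500.0 = 87.45 pbw
  Li2O: 2.376% × 500.0 = 11.88 pbw
  Al2O3: 27.46% × 500.0 = 137.3 pbw
A balance pass over the oxides, using the reported weights, on the stated basis (delivered sums recover each target within answer rounding):
  BaO: 98.49·0.7757 = 76.40 pbw (target 76.40 pbw)
  SiO2: 212.7·0.7802 + 33.02·0.6359 = 186.9 pbw (target 187.0 pbw)
  PbO: 89.51·0.9770 = 87.45 pbw (target 87.45 pbw)
  Li2O: 212.7·0.04410 + 33.02·0.07570 = 11.88 pbw (target 11.88 pbw)
  Al2O3: 212.7·0.1657 + 93.41·0.9960 + 33.02·0.2731 = 137.3 pbw (target 137.3 pbw)
Glass mass check: batch total minus LOI = 500.0 pbw (per-oxide target masses sum to 500.0 pbw; basis as stated: 500.0 pbw — a pure rounding effect).
Summing the batch: Σ batch = 527.1 pbw; LOI removed, Σ of batch·LOI: 27.16 pbw; the yield ratio, glass ÷ batch: 94.85%.

Batch per 500.0 pbw glaze:
  Lithium feldspar: 212.7 pbw
  Witherite: 98.49 pbw
  Pb3O4: 89.51 pbw
  Tabular alumina: 93.41 pbw
  Spodumene: 33.02 pbw
Total batch = 527.1 pbw; LOI loss = 27.16 pbw; yield = 94.85%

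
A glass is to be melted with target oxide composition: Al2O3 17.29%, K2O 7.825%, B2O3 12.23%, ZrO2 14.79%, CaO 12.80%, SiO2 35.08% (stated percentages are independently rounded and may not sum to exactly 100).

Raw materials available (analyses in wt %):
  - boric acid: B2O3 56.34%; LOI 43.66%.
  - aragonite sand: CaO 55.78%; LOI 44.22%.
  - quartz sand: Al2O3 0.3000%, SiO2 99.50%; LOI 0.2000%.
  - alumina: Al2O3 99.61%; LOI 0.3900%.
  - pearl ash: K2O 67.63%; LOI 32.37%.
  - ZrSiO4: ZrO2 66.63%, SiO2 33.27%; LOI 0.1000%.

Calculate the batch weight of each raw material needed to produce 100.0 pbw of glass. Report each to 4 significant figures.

Batch per 100.0 pbw glass:
  boric acid: 21.71 pbw
  aragonite sand: 22.95 pbw
  quartz sand: 27.83 pbw
  alumina: 17.27 pbw
  pearl ash: 11.57 pbw
  ZrSiO4: 22.20 pbw
Total batch = 123.5 pbw; LOI loss = 23.52 pbw; yield = 80.96%

Every computation carries full precision through the solve. Working values are shown, with 4-significant-figure rounding, as written; every reported result carries a single rounding. All derived quantities (the yield, the totals, glass mass, ignition loss, the six compositions) are computed at full float precision from the weighed amounts on 100.0 pbw of glass, as given in either problem or answer.
Target oxide masses per 100.0 pbw glass:
  Al2O3: 17.29% × 100.0 = 17.29 pbw
  K2O: 7.825% × 100.0 = 7.825 pbw
  B2O3: 12.23% × 100.0 = 12.23 pbw
  ZrO2: 14.79% × 100.0 = 14.79 pbw
  CaO: 12.80% × 100.0 = 12.80 pbw
  SiO2: 35.08% × 100.0 = 35.08 pbw
Verifying the oxide balance applying the batch weights above, for the quoted basis mass (sums match the target masses net of answer rounding effects):
  Al2O3: 27.83·0.003000 + 17.27·0.9961 = 17.29 pbw (target 17.29 pbw)
  K2O: 11.57·0.6763 = 7.825 pbw (target 7.825 pbw)
  B2O3: 21.71·0.5634 = 12.23 pbw (target 12.23 pbw)
  ZrO2: 22.20·0.6663 = 14.79 pbw (target 14.79 pbw)
  CaO: 22.95·0.5578 = 12.80 pbw (target 12.80 pbw)
  SiO2: 27.83·0.9950 + 22.20·0.3327 = 35.08 pbw (target 35.08 pbw)
Glass-mass sanity pass: Σ batch − LOI loss = 100.0 pbw (per-oxide target masses sum to 100.0 pbw; stated basis 100.0 pbw — rounding explains the deltas).
Batch grand total — Σ batch = 123.5 pbw; LOI loss = Σ batch·LOI = 23.52 pbw; glass ÷ batch gives a yield of 80.96%.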